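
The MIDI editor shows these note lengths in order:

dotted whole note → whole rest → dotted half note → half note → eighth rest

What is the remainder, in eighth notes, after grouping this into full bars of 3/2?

7

One bar of 3/2 = 12 eighth notes.
Convert each value to eighth notes: dotted whole note = 12; whole rest = 8; dotted half note = 6; half note = 4; eighth rest = 1.
Adding: 12 + 8 + 6 + 4 + 1 = 31.
31 ÷ 12 = 2 complete bars with 7 eighth notes remaining.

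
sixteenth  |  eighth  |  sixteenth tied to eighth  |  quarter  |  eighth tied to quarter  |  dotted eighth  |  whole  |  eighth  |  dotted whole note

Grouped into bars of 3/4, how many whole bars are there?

One bar of 3/4 = 12 sixteenth notes.
Convert each value to sixteenth notes: sixteenth = 1; eighth = 2; sixteenth tied to eighth (sixteenth + eighth) = 3; quarter = 4; eighth tied to quarter (eighth + quarter) = 6; dotted eighth = 3; whole = 16; eighth = 2; dotted whole note = 24.
Adding: 1 + 2 + 3 + 4 + 6 + 3 + 16 + 2 + 24 = 61.
61 ÷ 12 = 5 complete bars with 1 left over.

5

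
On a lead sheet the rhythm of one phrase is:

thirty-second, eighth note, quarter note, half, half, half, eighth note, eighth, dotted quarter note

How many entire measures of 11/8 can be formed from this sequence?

One bar of 11/8 = 44 thirty-second notes.
Each duration in thirty-second notes: thirty-second = 1; eighth note = 4; quarter note = 8; half = 16; half = 16; half = 16; eighth note = 4; eighth = 4; dotted quarter note = 12.
Altogether 1 + 4 + 8 + 16 + 16 + 16 + 4 + 4 + 12 = 81.
81 ÷ 44 = 1 complete bar with 37 left over.

1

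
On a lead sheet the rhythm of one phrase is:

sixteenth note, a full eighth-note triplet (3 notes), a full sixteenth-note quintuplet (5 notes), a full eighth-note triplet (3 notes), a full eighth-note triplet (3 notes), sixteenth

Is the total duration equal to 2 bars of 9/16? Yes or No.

One bar of 9/16 = 9 sixteenth notes, so 2 bars = 18.
Express everything in sixteenth notes: sixteenth note = 1; a full eighth-note triplet (3 notes) (three triplet eighths span one quarter) = 4; a full sixteenth-note quintuplet (5 notes) (five quintuplet sixteenths span one quarter) = 4; a full eighth-note triplet (3 notes) (three triplet eighths span one quarter) = 4; a full eighth-note triplet (3 notes) (three triplet eighths span one quarter) = 4; sixteenth = 1.
Total: 1 + 4 + 4 + 4 + 4 + 1 = 18.
18 equals 18, so the answer is Yes.

Yes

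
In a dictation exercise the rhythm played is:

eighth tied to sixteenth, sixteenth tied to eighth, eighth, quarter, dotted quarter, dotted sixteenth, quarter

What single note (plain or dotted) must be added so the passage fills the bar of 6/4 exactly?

The bar of 6/4 = 48 thirty-second notes.
Convert each value to thirty-second notes: eighth tied to sixteenth (eighth + sixteenth) = 6; sixteenth tied to eighth (sixteenth + eighth) = 6; eighth = 4; quarter = 8; dotted quarter = 12; dotted sixteenth = 3; quarter = 8.
Altogether 6 + 6 + 4 + 8 + 12 + 3 + 8 = 47.
Remaining: 48 − 47 = 1 thirty-second note, which is a thirty-second note.

thirty-second note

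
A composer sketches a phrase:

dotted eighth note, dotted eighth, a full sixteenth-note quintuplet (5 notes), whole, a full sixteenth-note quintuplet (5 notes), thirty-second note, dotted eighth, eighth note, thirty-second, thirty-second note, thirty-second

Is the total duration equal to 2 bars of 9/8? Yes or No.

One bar of 9/8 = 36 thirty-second notes, so 2 bars = 72.
Working in thirty-second notes: dotted eighth note = 6; dotted eighth = 6; a full sixteenth-note quintuplet (5 notes) (five quintuplet sixteenths span one quarter) = 8; whole = 32; a full sixteenth-note quintuplet (5 notes) (five quintuplet sixteenths span one quarter) = 8; thirty-second note = 1; dotted eighth = 6; eighth note = 4; thirty-second = 1; thirty-second note = 1; thirty-second = 1.
Altogether 6 + 6 + 8 + 32 + 8 + 1 + 6 + 4 + 1 + 1 + 1 = 74.
74 exceeds 72, so the answer is No.

No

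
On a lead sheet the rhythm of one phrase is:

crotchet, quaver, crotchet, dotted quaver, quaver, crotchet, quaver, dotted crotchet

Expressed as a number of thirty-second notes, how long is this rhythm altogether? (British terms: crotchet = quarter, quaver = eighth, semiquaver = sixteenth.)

54

Convert each value to thirty-second notes: crotchet = 8; quaver = 4; crotchet = 8; dotted quaver = 6; quaver = 4; crotchet = 8; quaver = 4; dotted crotchet = 12.
Adding: 8 + 4 + 8 + 6 + 4 + 8 + 4 + 12 = 54 thirty-second notes.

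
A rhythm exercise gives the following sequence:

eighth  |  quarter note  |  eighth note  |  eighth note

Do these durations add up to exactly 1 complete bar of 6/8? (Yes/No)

One bar of 6/8 = 6 eighth notes.
Each duration in eighth notes: eighth = 1; quarter note = 2; eighth note = 1; eighth note = 1.
Adding: 1 + 2 + 1 + 1 = 5.
5 falls short of 6, so the answer is No.

No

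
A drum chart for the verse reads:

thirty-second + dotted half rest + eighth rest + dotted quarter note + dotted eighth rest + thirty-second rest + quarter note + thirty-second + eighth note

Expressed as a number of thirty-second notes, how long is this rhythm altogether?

Express everything in thirty-second notes: thirty-second = 1; dotted half rest = 24; eighth rest = 4; dotted quarter note = 12; dotted eighth rest = 6; thirty-second rest = 1; quarter note = 8; thirty-second = 1; eighth note = 4.
Total: 1 + 24 + 4 + 12 + 6 + 1 + 8 + 1 + 4 = 61 thirty-second notes.

61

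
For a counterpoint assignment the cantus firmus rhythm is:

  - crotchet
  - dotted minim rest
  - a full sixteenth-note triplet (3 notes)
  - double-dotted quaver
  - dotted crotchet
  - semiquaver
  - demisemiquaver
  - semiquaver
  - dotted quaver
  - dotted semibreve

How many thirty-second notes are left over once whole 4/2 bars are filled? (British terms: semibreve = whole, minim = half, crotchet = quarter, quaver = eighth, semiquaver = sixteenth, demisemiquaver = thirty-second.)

50

One bar of 4/2 = 64 thirty-second notes.
Each duration in thirty-second notes: crotchet = 8; dotted minim rest = 24; a full sixteenth-note triplet (3 notes) (three triplet sixteenths span one eighth) = 4; double-dotted quaver = 7; dotted crotchet = 12; semiquaver = 2; demisemiquaver = 1; semiquaver = 2; dotted quaver = 6; dotted semibreve = 48.
Sum: 8 + 24 + 4 + 7 + 12 + 2 + 1 + 2 + 6 + 48 = 114.
114 ÷ 64 = 1 complete bar with 50 thirty-second notes remaining.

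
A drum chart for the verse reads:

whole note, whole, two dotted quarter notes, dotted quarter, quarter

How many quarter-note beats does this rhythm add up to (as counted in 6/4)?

13.5

One quarter-note beat = 2 eighth notes.
Convert each value to eighth notes: whole note = 8; whole = 8; dotted quarter note = 3; dotted quarter note = 3; dotted quarter = 3; quarter = 2.
Sum: 8 + 8 + 3 + 3 + 3 + 2 = 27.
27 ÷ 2 = 13.5 beats.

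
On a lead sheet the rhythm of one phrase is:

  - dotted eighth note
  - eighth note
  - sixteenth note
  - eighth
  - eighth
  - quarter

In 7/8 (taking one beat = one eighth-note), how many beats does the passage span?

One eighth-note beat = 2 sixteenth notes.
Convert each value to sixteenth notes: dotted eighth note = 3; eighth note = 2; sixteenth note = 1; eighth = 2; eighth = 2; quarter = 4.
Altogether 3 + 2 + 1 + 2 + 2 + 4 = 14.
14 ÷ 2 = 7 beats.

7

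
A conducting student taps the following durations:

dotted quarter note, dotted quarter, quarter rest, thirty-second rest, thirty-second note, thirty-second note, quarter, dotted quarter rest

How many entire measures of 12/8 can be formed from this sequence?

One bar of 12/8 = 48 thirty-second notes.
In thirty-second notes: dotted quarter note = 12; dotted quarter = 12; quarter rest = 8; thirty-second rest = 1; thirty-second note = 1; thirty-second note = 1; quarter = 8; dotted quarter rest = 12.
Altogether 12 + 12 + 8 + 1 + 1 + 1 + 8 + 12 = 55.
55 ÷ 48 = 1 complete bar with 7 left over.

1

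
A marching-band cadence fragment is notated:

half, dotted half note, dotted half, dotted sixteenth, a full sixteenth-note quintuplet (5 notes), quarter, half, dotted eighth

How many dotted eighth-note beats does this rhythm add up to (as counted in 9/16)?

One dotted eighth-note beat = 6 thirty-second notes.
In thirty-second notes: half = 16; dotted half note = 24; dotted half = 24; dotted sixteenth = 3; a full sixteenth-note quintuplet (5 notes) (five quintuplet sixteenths span one quarter) = 8; quarter = 8; half = 16; dotted eighth = 6.
Adding: 16 + 24 + 24 + 3 + 8 + 8 + 16 + 6 = 105.
105 ÷ 6 = 17.5 beats.

17.5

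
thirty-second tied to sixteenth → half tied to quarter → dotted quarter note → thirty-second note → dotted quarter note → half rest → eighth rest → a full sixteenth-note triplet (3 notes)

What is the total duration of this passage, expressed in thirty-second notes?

Express everything in thirty-second notes: thirty-second tied to sixteenth (thirty-second + sixteenth) = 3; half tied to quarter (half + quarter) = 24; dotted quarter note = 12; thirty-second note = 1; dotted quarter note = 12; half rest = 16; eighth rest = 4; a full sixteenth-note triplet (3 notes) (three triplet sixteenths span one eighth) = 4.
Total: 3 + 24 + 12 + 1 + 12 + 16 + 4 + 4 = 76 thirty-second notes.

76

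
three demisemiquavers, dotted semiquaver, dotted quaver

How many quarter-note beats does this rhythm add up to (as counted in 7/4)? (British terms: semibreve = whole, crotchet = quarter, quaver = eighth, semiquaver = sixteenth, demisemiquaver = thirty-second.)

One quarter-note beat = 8 thirty-second notes.
In thirty-second notes: demisemiquaver = 1; demisemiquaver = 1; demisemiquaver = 1; dotted semiquaver = 3; dotted quaver = 6.
Total: 1 + 1 + 1 + 3 + 6 = 12.
12 ÷ 8 = 1.5 beats.

1.5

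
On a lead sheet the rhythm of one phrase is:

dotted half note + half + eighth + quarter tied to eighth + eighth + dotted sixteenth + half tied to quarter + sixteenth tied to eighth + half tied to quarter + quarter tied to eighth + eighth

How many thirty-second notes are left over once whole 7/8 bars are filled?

One bar of 7/8 = 28 thirty-second notes.
Convert each value to thirty-second notes: dotted half note = 24; half = 16; eighth = 4; quarter tied to eighth (quarter + eighth) = 12; eighth = 4; dotted sixteenth = 3; half tied to quarter (half + quarter) = 24; sixteenth tied to eighth (sixteenth + eighth) = 6; half tied to quarter (half + quarter) = 24; quarter tied to eighth (quarter + eighth) = 12; eighth = 4.
Total: 24 + 16 + 4 + 12 + 4 + 3 + 24 + 6 + 24 + 12 + 4 = 133.
133 ÷ 28 = 4 complete bars with 21 thirty-second notes remaining.

21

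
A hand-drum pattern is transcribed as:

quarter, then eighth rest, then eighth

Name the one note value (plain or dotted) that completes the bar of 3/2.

The bar of 3/2 = 12 eighth notes.
Express everything in eighth notes: quarter = 2; eighth rest = 1; eighth = 1.
Total: 2 + 1 + 1 = 4.
Remaining: 12 − 4 = 8 eighth notes, which is a whole note.

whole note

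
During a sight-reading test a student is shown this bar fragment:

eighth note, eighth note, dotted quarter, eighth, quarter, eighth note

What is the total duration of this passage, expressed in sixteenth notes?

Express everything in sixteenth notes: eighth note = 2; eighth note = 2; dotted quarter = 6; eighth = 2; quarter = 4; eighth note = 2.
Sum: 2 + 2 + 6 + 2 + 4 + 2 = 18 sixteenth notes.

18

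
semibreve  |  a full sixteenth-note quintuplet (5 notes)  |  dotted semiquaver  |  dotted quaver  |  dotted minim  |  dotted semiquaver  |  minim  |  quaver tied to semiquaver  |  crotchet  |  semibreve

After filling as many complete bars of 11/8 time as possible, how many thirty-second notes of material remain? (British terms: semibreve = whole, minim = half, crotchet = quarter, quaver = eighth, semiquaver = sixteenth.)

6

One bar of 11/8 = 44 thirty-second notes.
In thirty-second notes: semibreve = 32; a full sixteenth-note quintuplet (5 notes) (five quintuplet sixteenths span one quarter) = 8; dotted semiquaver = 3; dotted quaver = 6; dotted minim = 24; dotted semiquaver = 3; minim = 16; quaver tied to semiquaver (quaver + semiquaver) = 6; crotchet = 8; semibreve = 32.
Altogether 32 + 8 + 3 + 6 + 24 + 3 + 16 + 6 + 8 + 32 = 138.
138 ÷ 44 = 3 complete bars with 6 thirty-second notes remaining.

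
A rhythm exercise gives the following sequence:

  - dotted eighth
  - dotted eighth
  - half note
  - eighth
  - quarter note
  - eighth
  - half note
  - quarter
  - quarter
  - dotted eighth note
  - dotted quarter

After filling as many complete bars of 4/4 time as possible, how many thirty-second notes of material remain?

30

One bar of 4/4 = 16 sixteenth notes.
Each duration in sixteenth notes: dotted eighth = 3; dotted eighth = 3; half note = 8; eighth = 2; quarter note = 4; eighth = 2; half note = 8; quarter = 4; quarter = 4; dotted eighth note = 3; dotted quarter = 6.
Total: 3 + 3 + 8 + 2 + 4 + 2 + 8 + 4 + 4 + 3 + 6 = 47.
47 ÷ 16 = 2 complete bars with 15 sixteenth notes remaining = 30 thirty-second notes.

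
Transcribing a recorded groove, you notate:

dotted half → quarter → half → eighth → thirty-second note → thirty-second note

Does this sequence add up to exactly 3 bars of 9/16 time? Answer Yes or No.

Yes

One bar of 9/16 = 18 thirty-second notes, so 3 bars = 54.
Each duration in thirty-second notes: dotted half = 24; quarter = 8; half = 16; eighth = 4; thirty-second note = 1; thirty-second note = 1.
Adding: 24 + 8 + 16 + 4 + 1 + 1 = 54.
54 equals 54, so the answer is Yes.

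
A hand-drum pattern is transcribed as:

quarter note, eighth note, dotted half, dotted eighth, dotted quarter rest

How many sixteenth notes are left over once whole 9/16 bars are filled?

One bar of 9/16 = 9 sixteenth notes.
In sixteenth notes: quarter note = 4; eighth note = 2; dotted half = 12; dotted eighth = 3; dotted quarter rest = 6.
Altogether 4 + 2 + 12 + 3 + 6 = 27.
27 ÷ 9 = 3 complete bars with 0 sixteenth notes remaining.

0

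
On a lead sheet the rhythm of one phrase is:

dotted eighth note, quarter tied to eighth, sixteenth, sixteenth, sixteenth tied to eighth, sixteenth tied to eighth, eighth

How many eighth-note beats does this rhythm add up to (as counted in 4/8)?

9.5

One eighth-note beat = 2 sixteenth notes.
Express everything in sixteenth notes: dotted eighth note = 3; quarter tied to eighth (quarter + eighth) = 6; sixteenth = 1; sixteenth = 1; sixteenth tied to eighth (sixteenth + eighth) = 3; sixteenth tied to eighth (sixteenth + eighth) = 3; eighth = 2.
Sum: 3 + 6 + 1 + 1 + 3 + 3 + 2 = 19.
19 ÷ 2 = 9.5 beats.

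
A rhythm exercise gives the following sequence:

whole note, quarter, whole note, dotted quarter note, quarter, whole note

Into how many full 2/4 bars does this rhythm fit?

One bar of 2/4 = 4 eighth notes.
Each duration in eighth notes: whole note = 8; quarter = 2; whole note = 8; dotted quarter note = 3; quarter = 2; whole note = 8.
Adding: 8 + 2 + 8 + 3 + 2 + 8 = 31.
31 ÷ 4 = 7 complete bars with 3 left over.

7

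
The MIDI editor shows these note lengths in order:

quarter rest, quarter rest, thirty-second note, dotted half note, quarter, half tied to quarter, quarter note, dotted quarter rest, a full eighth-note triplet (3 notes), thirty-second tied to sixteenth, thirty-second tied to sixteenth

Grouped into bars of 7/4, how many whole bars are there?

1

One bar of 7/4 = 56 thirty-second notes.
Working in thirty-second notes: quarter rest = 8; quarter rest = 8; thirty-second note = 1; dotted half note = 24; quarter = 8; half tied to quarter (half + quarter) = 24; quarter note = 8; dotted quarter rest = 12; a full eighth-note triplet (3 notes) (three triplet eighths span one quarter) = 8; thirty-second tied to sixteenth (thirty-second + sixteenth) = 3; thirty-second tied to sixteenth (thirty-second + sixteenth) = 3.
Altogether 8 + 8 + 1 + 24 + 8 + 24 + 8 + 12 + 8 + 3 + 3 = 107.
107 ÷ 56 = 1 complete bar with 51 left over.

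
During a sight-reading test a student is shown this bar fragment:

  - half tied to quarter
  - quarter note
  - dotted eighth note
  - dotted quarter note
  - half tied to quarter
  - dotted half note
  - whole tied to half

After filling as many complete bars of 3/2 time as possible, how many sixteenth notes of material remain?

One bar of 3/2 = 24 sixteenth notes.
In sixteenth notes: half tied to quarter (half + quarter) = 12; quarter note = 4; dotted eighth note = 3; dotted quarter note = 6; half tied to quarter (half + quarter) = 12; dotted half note = 12; whole tied to half (whole + half) = 24.
Altogether 12 + 4 + 3 + 6 + 12 + 12 + 24 = 73.
73 ÷ 24 = 3 complete bars with 1 sixteenth note remaining.

1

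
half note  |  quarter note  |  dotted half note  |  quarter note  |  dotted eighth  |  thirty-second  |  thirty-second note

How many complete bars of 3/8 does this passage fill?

One bar of 3/8 = 12 thirty-second notes.
Convert each value to thirty-second notes: half note = 16; quarter note = 8; dotted half note = 24; quarter note = 8; dotted eighth = 6; thirty-second = 1; thirty-second note = 1.
Adding: 16 + 8 + 24 + 8 + 6 + 1 + 1 = 64.
64 ÷ 12 = 5 complete bars with 4 left over.

5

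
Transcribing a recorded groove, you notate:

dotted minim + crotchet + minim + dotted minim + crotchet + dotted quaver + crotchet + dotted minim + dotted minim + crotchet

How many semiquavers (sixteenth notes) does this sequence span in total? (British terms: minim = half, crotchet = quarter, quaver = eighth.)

75

Express everything in sixteenth notes: dotted minim = 12; crotchet = 4; minim = 8; dotted minim = 12; crotchet = 4; dotted quaver = 3; crotchet = 4; dotted minim = 12; dotted minim = 12; crotchet = 4.
Sum: 12 + 4 + 8 + 12 + 4 + 3 + 4 + 12 + 12 + 4 = 75 sixteenth notes.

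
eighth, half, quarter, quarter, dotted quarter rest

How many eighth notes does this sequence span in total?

12

Working in eighth notes: eighth = 1; half = 4; quarter = 2; quarter = 2; dotted quarter rest = 3.
Sum: 1 + 4 + 2 + 2 + 3 = 12 eighth notes.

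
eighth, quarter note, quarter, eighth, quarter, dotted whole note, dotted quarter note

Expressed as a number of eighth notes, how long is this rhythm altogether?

Express everything in eighth notes: eighth = 1; quarter note = 2; quarter = 2; eighth = 1; quarter = 2; dotted whole note = 12; dotted quarter note = 3.
Sum: 1 + 2 + 2 + 1 + 2 + 12 + 3 = 23 eighth notes.

23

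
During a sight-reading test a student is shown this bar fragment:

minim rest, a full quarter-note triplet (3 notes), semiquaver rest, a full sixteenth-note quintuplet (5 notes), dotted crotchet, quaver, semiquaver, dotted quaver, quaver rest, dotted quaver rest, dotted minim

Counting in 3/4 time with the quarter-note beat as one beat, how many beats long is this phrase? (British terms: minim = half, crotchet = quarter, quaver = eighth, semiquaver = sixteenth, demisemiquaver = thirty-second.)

12.5

One quarter-note beat = 4 sixteenth notes.
Convert each value to sixteenth notes: minim rest = 8; a full quarter-note triplet (3 notes) (three triplet quarters span one half) = 8; semiquaver rest = 1; a full sixteenth-note quintuplet (5 notes) (five quintuplet sixteenths span one quarter) = 4; dotted crotchet = 6; quaver = 2; semiquaver = 1; dotted quaver = 3; quaver rest = 2; dotted quaver rest = 3; dotted minim = 12.
Total: 8 + 8 + 1 + 4 + 6 + 2 + 1 + 3 + 2 + 3 + 12 = 50.
50 ÷ 4 = 12.5 beats.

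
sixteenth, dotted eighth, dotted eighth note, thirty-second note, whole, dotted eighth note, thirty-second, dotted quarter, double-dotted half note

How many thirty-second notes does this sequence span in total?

94

Each duration in thirty-second notes: sixteenth = 2; dotted eighth = 6; dotted eighth note = 6; thirty-second note = 1; whole = 32; dotted eighth note = 6; thirty-second = 1; dotted quarter = 12; double-dotted half note = 28.
Altogether 2 + 6 + 6 + 1 + 32 + 6 + 1 + 12 + 28 = 94 thirty-second notes.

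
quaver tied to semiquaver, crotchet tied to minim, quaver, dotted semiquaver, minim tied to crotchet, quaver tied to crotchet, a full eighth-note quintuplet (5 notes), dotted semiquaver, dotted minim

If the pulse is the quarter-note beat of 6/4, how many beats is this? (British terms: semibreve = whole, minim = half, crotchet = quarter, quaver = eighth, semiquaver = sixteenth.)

One quarter-note beat = 8 thirty-second notes.
Each duration in thirty-second notes: quaver tied to semiquaver (quaver + semiquaver) = 6; crotchet tied to minim (crotchet + minim) = 24; quaver = 4; dotted semiquaver = 3; minim tied to crotchet (minim + crotchet) = 24; quaver tied to crotchet (quaver + crotchet) = 12; a full eighth-note quintuplet (5 notes) (five quintuplet eighths span one half) = 16; dotted semiquaver = 3; dotted minim = 24.
Altogether 6 + 24 + 4 + 3 + 24 + 12 + 16 + 3 + 24 = 116.
116 ÷ 8 = 14.5 beats.

14.5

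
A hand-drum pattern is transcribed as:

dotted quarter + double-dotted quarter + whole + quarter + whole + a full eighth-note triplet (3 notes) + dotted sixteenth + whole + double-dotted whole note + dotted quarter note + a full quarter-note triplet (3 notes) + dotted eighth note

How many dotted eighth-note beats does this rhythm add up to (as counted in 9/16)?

One dotted eighth-note beat = 6 thirty-second notes.
Convert each value to thirty-second notes: dotted quarter = 12; double-dotted quarter = 14; whole = 32; quarter = 8; whole = 32; a full eighth-note triplet (3 notes) (three triplet eighths span one quarter) = 8; dotted sixteenth = 3; whole = 32; double-dotted whole note = 56; dotted quarter note = 12; a full quarter-note triplet (3 notes) (three triplet quarters span one half) = 16; dotted eighth note = 6.
Altogether 12 + 14 + 32 + 8 + 32 + 8 + 3 + 32 + 56 + 12 + 16 + 6 = 231.
231 ÷ 6 = 38.5 beats.

38.5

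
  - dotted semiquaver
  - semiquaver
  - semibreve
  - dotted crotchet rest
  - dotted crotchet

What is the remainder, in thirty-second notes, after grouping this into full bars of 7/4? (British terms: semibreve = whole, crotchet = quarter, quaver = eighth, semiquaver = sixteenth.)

5

One bar of 7/4 = 56 thirty-second notes.
Each duration in thirty-second notes: dotted semiquaver = 3; semiquaver = 2; semibreve = 32; dotted crotchet rest = 12; dotted crotchet = 12.
Sum: 3 + 2 + 32 + 12 + 12 = 61.
61 ÷ 56 = 1 complete bar with 5 thirty-second notes remaining.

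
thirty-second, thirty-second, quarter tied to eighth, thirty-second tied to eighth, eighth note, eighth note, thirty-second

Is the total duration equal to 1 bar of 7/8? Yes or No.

One bar of 7/8 = 28 thirty-second notes.
Working in thirty-second notes: thirty-second = 1; thirty-second = 1; quarter tied to eighth (quarter + eighth) = 12; thirty-second tied to eighth (thirty-second + eighth) = 5; eighth note = 4; eighth note = 4; thirty-second = 1.
Altogether 1 + 1 + 12 + 5 + 4 + 4 + 1 = 28.
28 equals 28, so the answer is Yes.

Yes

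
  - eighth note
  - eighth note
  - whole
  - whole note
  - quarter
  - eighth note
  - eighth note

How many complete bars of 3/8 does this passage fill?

7

One bar of 3/8 = 3 eighth notes.
Express everything in eighth notes: eighth note = 1; eighth note = 1; whole = 8; whole note = 8; quarter = 2; eighth note = 1; eighth note = 1.
Altogether 1 + 1 + 8 + 8 + 2 + 1 + 1 = 22.
22 ÷ 3 = 7 complete bars with 1 left over.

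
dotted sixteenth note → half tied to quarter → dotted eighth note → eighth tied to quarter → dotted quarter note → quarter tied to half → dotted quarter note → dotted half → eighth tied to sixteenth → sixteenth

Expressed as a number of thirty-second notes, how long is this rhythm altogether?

Working in thirty-second notes: dotted sixteenth note = 3; half tied to quarter (half + quarter) = 24; dotted eighth note = 6; eighth tied to quarter (eighth + quarter) = 12; dotted quarter note = 12; quarter tied to half (quarter + half) = 24; dotted quarter note = 12; dotted half = 24; eighth tied to sixteenth (eighth + sixteenth) = 6; sixteenth = 2.
Adding: 3 + 24 + 6 + 12 + 12 + 24 + 12 + 24 + 6 + 2 = 125 thirty-second notes.

125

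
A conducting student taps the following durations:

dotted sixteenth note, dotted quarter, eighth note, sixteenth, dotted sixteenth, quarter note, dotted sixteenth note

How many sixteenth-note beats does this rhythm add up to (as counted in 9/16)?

17.5

One sixteenth-note beat = 2 thirty-second notes.
Express everything in thirty-second notes: dotted sixteenth note = 3; dotted quarter = 12; eighth note = 4; sixteenth = 2; dotted sixteenth = 3; quarter note = 8; dotted sixteenth note = 3.
Altogether 3 + 12 + 4 + 2 + 3 + 8 + 3 = 35.
35 ÷ 2 = 17.5 beats.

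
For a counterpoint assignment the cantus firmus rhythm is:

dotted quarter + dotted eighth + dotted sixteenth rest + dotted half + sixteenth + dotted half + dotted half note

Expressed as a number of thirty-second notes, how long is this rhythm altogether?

In thirty-second notes: dotted quarter = 12; dotted eighth = 6; dotted sixteenth rest = 3; dotted half = 24; sixteenth = 2; dotted half = 24; dotted half note = 24.
Adding: 12 + 6 + 3 + 24 + 2 + 24 + 24 = 95 thirty-second notes.

95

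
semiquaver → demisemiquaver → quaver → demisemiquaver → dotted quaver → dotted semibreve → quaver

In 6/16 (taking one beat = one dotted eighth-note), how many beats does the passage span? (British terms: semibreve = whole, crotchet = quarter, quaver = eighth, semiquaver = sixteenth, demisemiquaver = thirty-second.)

One dotted eighth-note beat = 6 thirty-second notes.
Express everything in thirty-second notes: semiquaver = 2; demisemiquaver = 1; quaver = 4; demisemiquaver = 1; dotted quaver = 6; dotted semibreve = 48; quaver = 4.
Altogether 2 + 1 + 4 + 1 + 6 + 48 + 4 = 66.
66 ÷ 6 = 11 beats.

11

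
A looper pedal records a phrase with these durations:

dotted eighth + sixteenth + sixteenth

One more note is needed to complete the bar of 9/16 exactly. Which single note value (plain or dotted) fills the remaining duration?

The bar of 9/16 = 9 sixteenth notes.
Express everything in sixteenth notes: dotted eighth = 3; sixteenth = 1; sixteenth = 1.
Sum: 3 + 1 + 1 = 5.
Remaining: 9 − 5 = 4 sixteenth notes, which is a quarter note.

quarter note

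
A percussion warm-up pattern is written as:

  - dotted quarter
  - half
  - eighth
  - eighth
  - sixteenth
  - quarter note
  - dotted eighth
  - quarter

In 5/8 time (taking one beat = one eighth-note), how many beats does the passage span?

15

One eighth-note beat = 2 sixteenth notes.
Each duration in sixteenth notes: dotted quarter = 6; half = 8; eighth = 2; eighth = 2; sixteenth = 1; quarter note = 4; dotted eighth = 3; quarter = 4.
Altogether 6 + 8 + 2 + 2 + 1 + 4 + 3 + 4 = 30.
30 ÷ 2 = 15 beats.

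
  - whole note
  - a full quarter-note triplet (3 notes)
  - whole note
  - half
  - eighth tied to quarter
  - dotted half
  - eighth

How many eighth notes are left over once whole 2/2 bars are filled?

One bar of 2/2 = 8 eighth notes.
Express everything in eighth notes: whole note = 8; a full quarter-note triplet (3 notes) (three triplet quarters span one half) = 4; whole note = 8; half = 4; eighth tied to quarter (eighth + quarter) = 3; dotted half = 6; eighth = 1.
Total: 8 + 4 + 8 + 4 + 3 + 6 + 1 = 34.
34 ÷ 8 = 4 complete bars with 2 eighth notes remaining.

2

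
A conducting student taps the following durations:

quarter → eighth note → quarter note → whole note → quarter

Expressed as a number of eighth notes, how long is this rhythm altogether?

15

Express everything in eighth notes: quarter = 2; eighth note = 1; quarter note = 2; whole note = 8; quarter = 2.
Adding: 2 + 1 + 2 + 8 + 2 = 15 eighth notes.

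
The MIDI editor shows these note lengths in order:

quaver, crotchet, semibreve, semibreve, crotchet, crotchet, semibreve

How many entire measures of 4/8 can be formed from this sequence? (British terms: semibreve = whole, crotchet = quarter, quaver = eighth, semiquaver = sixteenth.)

One bar of 4/8 = 4 eighth notes.
Each duration in eighth notes: quaver = 1; crotchet = 2; semibreve = 8; semibreve = 8; crotchet = 2; crotchet = 2; semibreve = 8.
Total: 1 + 2 + 8 + 8 + 2 + 2 + 8 = 31.
31 ÷ 4 = 7 complete bars with 3 left over.

7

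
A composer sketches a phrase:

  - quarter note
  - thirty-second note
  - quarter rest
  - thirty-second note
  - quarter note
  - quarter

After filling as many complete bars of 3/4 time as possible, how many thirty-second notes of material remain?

One bar of 3/4 = 24 thirty-second notes.
In thirty-second notes: quarter note = 8; thirty-second note = 1; quarter rest = 8; thirty-second note = 1; quarter note = 8; quarter = 8.
Altogether 8 + 1 + 8 + 1 + 8 + 8 = 34.
34 ÷ 24 = 1 complete bar with 10 thirty-second notes remaining.

10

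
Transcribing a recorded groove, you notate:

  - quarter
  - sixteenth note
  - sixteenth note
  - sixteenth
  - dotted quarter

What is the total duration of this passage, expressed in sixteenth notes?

Express everything in sixteenth notes: quarter = 4; sixteenth note = 1; sixteenth note = 1; sixteenth = 1; dotted quarter = 6.
Altogether 4 + 1 + 1 + 1 + 6 = 13 sixteenth notes.

13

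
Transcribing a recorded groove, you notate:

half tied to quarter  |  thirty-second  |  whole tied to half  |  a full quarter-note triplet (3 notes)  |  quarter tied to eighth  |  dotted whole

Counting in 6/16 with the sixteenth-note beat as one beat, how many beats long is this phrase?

74.5

One sixteenth-note beat = 2 thirty-second notes.
Convert each value to thirty-second notes: half tied to quarter (half + quarter) = 24; thirty-second = 1; whole tied to half (whole + half) = 48; a full quarter-note triplet (3 notes) (three triplet quarters span one half) = 16; quarter tied to eighth (quarter + eighth) = 12; dotted whole = 48.
Total: 24 + 1 + 48 + 16 + 12 + 48 = 149.
149 ÷ 2 = 74.5 beats.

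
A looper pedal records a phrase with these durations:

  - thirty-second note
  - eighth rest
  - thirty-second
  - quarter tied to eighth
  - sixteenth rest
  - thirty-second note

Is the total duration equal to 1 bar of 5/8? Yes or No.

No

One bar of 5/8 = 20 thirty-second notes.
Each duration in thirty-second notes: thirty-second note = 1; eighth rest = 4; thirty-second = 1; quarter tied to eighth (quarter + eighth) = 12; sixteenth rest = 2; thirty-second note = 1.
Adding: 1 + 4 + 1 + 12 + 2 + 1 = 21.
21 exceeds 20, so the answer is No.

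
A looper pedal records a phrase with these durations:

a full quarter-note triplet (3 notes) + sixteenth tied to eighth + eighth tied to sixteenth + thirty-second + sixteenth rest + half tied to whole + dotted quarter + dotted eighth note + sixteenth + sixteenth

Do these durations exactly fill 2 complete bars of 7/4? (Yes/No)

No

One bar of 7/4 = 56 thirty-second notes, so 2 bars = 112.
In thirty-second notes: a full quarter-note triplet (3 notes) (three triplet quarters span one half) = 16; sixteenth tied to eighth (sixteenth + eighth) = 6; eighth tied to sixteenth (eighth + sixteenth) = 6; thirty-second = 1; sixteenth rest = 2; half tied to whole (half + whole) = 48; dotted quarter = 12; dotted eighth note = 6; sixteenth = 2; sixteenth = 2.
Altogether 16 + 6 + 6 + 1 + 2 + 48 + 12 + 6 + 2 + 2 = 101.
101 falls short of 112, so the answer is No.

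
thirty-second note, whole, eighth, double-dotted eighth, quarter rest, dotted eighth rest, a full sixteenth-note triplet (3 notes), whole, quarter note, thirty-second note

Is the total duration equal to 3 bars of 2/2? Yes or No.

No

One bar of 2/2 = 32 thirty-second notes, so 3 bars = 96.
Working in thirty-second notes: thirty-second note = 1; whole = 32; eighth = 4; double-dotted eighth = 7; quarter rest = 8; dotted eighth rest = 6; a full sixteenth-note triplet (3 notes) (three triplet sixteenths span one eighth) = 4; whole = 32; quarter note = 8; thirty-second note = 1.
Adding: 1 + 32 + 4 + 7 + 8 + 6 + 4 + 32 + 8 + 1 = 103.
103 exceeds 96, so the answer is No.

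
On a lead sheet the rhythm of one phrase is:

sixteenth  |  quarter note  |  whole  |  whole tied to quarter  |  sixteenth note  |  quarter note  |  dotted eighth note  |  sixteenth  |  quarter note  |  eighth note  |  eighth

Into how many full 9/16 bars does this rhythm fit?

6

One bar of 9/16 = 9 sixteenth notes.
Express everything in sixteenth notes: sixteenth = 1; quarter note = 4; whole = 16; whole tied to quarter (whole + quarter) = 20; sixteenth note = 1; quarter note = 4; dotted eighth note = 3; sixteenth = 1; quarter note = 4; eighth note = 2; eighth = 2.
Altogether 1 + 4 + 16 + 20 + 1 + 4 + 3 + 1 + 4 + 2 + 2 = 58.
58 ÷ 9 = 6 complete bars with 4 left over.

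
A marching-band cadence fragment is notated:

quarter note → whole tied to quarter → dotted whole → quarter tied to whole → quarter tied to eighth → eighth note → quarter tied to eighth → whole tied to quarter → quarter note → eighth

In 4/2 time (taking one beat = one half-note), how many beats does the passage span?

13.5

One half-note beat = 4 eighth notes.
In eighth notes: quarter note = 2; whole tied to quarter (whole + quarter) = 10; dotted whole = 12; quarter tied to whole (quarter + whole) = 10; quarter tied to eighth (quarter + eighth) = 3; eighth note = 1; quarter tied to eighth (quarter + eighth) = 3; whole tied to quarter (whole + quarter) = 10; quarter note = 2; eighth = 1.
Altogether 2 + 10 + 12 + 10 + 3 + 1 + 3 + 10 + 2 + 1 = 54.
54 ÷ 4 = 13.5 beats.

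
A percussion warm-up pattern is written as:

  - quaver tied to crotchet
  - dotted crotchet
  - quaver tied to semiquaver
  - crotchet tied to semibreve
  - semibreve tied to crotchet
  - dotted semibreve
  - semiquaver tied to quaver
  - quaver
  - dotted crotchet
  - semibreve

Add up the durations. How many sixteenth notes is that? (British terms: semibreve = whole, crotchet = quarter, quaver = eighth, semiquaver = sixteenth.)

Each duration in sixteenth notes: quaver tied to crotchet (quaver + crotchet) = 6; dotted crotchet = 6; quaver tied to semiquaver (quaver + semiquaver) = 3; crotchet tied to semibreve (crotchet + semibreve) = 20; semibreve tied to crotchet (semibreve + crotchet) = 20; dotted semibreve = 24; semiquaver tied to quaver (semiquaver + quaver) = 3; quaver = 2; dotted crotchet = 6; semibreve = 16.
Sum: 6 + 6 + 3 + 20 + 20 + 24 + 3 + 2 + 6 + 16 = 106 sixteenth notes.

106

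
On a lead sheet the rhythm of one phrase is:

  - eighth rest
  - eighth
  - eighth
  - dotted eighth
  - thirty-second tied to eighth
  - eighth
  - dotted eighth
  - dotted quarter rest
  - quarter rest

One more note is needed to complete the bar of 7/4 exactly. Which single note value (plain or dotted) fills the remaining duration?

dotted sixteenth note

The bar of 7/4 = 56 thirty-second notes.
Working in thirty-second notes: eighth rest = 4; eighth = 4; eighth = 4; dotted eighth = 6; thirty-second tied to eighth (thirty-second + eighth) = 5; eighth = 4; dotted eighth = 6; dotted quarter rest = 12; quarter rest = 8.
Sum: 4 + 4 + 4 + 6 + 5 + 4 + 6 + 12 + 8 = 53.
Remaining: 56 − 53 = 3 thirty-second notes, which is a dotted sixteenth note.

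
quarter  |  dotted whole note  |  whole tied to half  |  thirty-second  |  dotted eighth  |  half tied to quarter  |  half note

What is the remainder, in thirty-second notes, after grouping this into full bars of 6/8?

One bar of 6/8 = 24 thirty-second notes.
Working in thirty-second notes: quarter = 8; dotted whole note = 48; whole tied to half (whole + half) = 48; thirty-second = 1; dotted eighth = 6; half tied to quarter (half + quarter) = 24; half note = 16.
Total: 8 + 48 + 48 + 1 + 6 + 24 + 16 = 151.
151 ÷ 24 = 6 complete bars with 7 thirty-second notes remaining.

7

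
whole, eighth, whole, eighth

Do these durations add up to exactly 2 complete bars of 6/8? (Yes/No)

One bar of 6/8 = 6 eighth notes, so 2 bars = 12.
In eighth notes: whole = 8; eighth = 1; whole = 8; eighth = 1.
Sum: 8 + 1 + 8 + 1 = 18.
18 exceeds 12, so the answer is No.

No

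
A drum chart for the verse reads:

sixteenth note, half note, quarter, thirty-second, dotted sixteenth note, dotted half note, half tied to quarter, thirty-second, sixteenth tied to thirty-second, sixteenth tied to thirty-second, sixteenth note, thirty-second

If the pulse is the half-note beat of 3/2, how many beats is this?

5.5

One half-note beat = 16 thirty-second notes.
Express everything in thirty-second notes: sixteenth note = 2; half note = 16; quarter = 8; thirty-second = 1; dotted sixteenth note = 3; dotted half note = 24; half tied to quarter (half + quarter) = 24; thirty-second = 1; sixteenth tied to thirty-second (sixteenth + thirty-second) = 3; sixteenth tied to thirty-second (sixteenth + thirty-second) = 3; sixteenth note = 2; thirty-second = 1.
Adding: 2 + 16 + 8 + 1 + 3 + 24 + 24 + 1 + 3 + 3 + 2 + 1 = 88.
88 ÷ 16 = 5.5 beats.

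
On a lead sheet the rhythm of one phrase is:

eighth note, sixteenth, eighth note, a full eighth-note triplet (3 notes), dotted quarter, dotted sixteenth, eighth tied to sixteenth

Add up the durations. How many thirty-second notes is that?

Working in thirty-second notes: eighth note = 4; sixteenth = 2; eighth note = 4; a full eighth-note triplet (3 notes) (three triplet eighths span one quarter) = 8; dotted quarter = 12; dotted sixteenth = 3; eighth tied to sixteenth (eighth + sixteenth) = 6.
Total: 4 + 2 + 4 + 8 + 12 + 3 + 6 = 39 thirty-second notes.

39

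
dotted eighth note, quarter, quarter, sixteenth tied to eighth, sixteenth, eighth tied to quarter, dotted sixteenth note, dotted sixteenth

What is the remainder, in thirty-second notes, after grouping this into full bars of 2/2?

16

One bar of 2/2 = 32 thirty-second notes.
Each duration in thirty-second notes: dotted eighth note = 6; quarter = 8; quarter = 8; sixteenth tied to eighth (sixteenth + eighth) = 6; sixteenth = 2; eighth tied to quarter (eighth + quarter) = 12; dotted sixteenth note = 3; dotted sixteenth = 3.
Altogether 6 + 8 + 8 + 6 + 2 + 12 + 3 + 3 = 48.
48 ÷ 32 = 1 complete bar with 16 thirty-second notes remaining.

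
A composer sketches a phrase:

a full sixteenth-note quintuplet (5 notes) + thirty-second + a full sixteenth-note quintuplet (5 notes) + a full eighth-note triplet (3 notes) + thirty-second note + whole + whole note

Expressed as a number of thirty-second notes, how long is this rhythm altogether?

Convert each value to thirty-second notes: a full sixteenth-note quintuplet (5 notes) (five quintuplet sixteenths span one quarter) = 8; thirty-second = 1; a full sixteenth-note quintuplet (5 notes) (five quintuplet sixteenths span one quarter) = 8; a full eighth-note triplet (3 notes) (three triplet eighths span one quarter) = 8; thirty-second note = 1; whole = 32; whole note = 32.
Altogether 8 + 1 + 8 + 8 + 1 + 32 + 32 = 90 thirty-second notes.

90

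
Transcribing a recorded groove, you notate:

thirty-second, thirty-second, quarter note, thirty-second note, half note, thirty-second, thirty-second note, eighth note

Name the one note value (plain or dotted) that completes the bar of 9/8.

dotted sixteenth note

The bar of 9/8 = 36 thirty-second notes.
Express everything in thirty-second notes: thirty-second = 1; thirty-second = 1; quarter note = 8; thirty-second note = 1; half note = 16; thirty-second = 1; thirty-second note = 1; eighth note = 4.
Total: 1 + 1 + 8 + 1 + 16 + 1 + 1 + 4 = 33.
Remaining: 36 − 33 = 3 thirty-second notes, which is a dotted sixteenth note.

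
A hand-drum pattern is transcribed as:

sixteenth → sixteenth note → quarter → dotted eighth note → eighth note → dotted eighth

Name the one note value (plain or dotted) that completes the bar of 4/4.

eighth note

The bar of 4/4 = 16 sixteenth notes.
In sixteenth notes: sixteenth = 1; sixteenth note = 1; quarter = 4; dotted eighth note = 3; eighth note = 2; dotted eighth = 3.
Adding: 1 + 1 + 4 + 3 + 2 + 3 = 14.
Remaining: 16 − 14 = 2 sixteenth notes, which is a eighth note.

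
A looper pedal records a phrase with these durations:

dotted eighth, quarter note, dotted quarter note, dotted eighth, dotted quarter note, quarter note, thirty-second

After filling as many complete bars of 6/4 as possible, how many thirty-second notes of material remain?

5

One bar of 6/4 = 48 thirty-second notes.
Each duration in thirty-second notes: dotted eighth = 6; quarter note = 8; dotted quarter note = 12; dotted eighth = 6; dotted quarter note = 12; quarter note = 8; thirty-second = 1.
Altogether 6 + 8 + 12 + 6 + 12 + 8 + 1 = 53.
53 ÷ 48 = 1 complete bar with 5 thirty-second notes remaining.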